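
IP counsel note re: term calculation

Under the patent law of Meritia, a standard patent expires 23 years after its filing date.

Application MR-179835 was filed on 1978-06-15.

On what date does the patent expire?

June 15, 2001

Filing date + 23 years → 15 June 2001.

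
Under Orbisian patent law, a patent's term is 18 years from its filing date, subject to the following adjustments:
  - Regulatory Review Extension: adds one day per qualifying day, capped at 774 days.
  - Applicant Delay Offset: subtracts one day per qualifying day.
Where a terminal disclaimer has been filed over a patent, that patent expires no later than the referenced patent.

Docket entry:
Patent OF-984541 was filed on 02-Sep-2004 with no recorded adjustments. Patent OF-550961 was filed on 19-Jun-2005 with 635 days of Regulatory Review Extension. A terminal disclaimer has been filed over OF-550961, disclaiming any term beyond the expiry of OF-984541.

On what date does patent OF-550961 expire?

Natural term of OF-550961:
  Base: filing + 18 years → 19 June 2023.
  Regulatory Review Extension: 635 days (within the 774-day cap) → +635 days → 15 March 2025.
Expiry of referenced patent OF-984541:
  Base: filing + 18 years → 2 September 2022.
Terminal disclaimer: OF-550961 expires on the earlier of 15 March 2025 and 2 September 2022.

September 2, 2022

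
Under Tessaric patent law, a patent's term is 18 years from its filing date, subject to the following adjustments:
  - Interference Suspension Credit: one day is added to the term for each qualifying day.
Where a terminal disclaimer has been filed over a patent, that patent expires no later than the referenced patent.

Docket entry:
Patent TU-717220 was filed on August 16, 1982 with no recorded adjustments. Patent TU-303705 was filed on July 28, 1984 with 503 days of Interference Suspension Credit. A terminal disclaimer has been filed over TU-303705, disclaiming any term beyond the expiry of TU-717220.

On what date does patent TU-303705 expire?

Natural term of TU-303705:
  Base: filing + 18 years → 28 July 2002.
  Interference Suspension Credit: +503 days → 13 December 2003.
Expiry of referenced patent TU-717220:
  Base: filing + 18 years → 16 August 2000.
Terminal disclaimer: TU-303705 expires on the earlier of 13 December 2003 and 16 August 2000.

2000-08-16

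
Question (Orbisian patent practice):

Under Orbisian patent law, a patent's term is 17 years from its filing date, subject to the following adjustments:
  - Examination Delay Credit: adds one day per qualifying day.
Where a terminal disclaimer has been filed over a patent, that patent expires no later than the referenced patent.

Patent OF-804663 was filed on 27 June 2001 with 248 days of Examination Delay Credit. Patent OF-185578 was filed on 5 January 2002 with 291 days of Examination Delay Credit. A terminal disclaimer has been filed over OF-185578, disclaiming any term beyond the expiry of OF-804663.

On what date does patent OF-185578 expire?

Natural term of OF-185578:
  Base: filing + 17 years → 5 January 2019.
  Examination Delay Credit: +291 days → 23 October 2019.
Expiry of referenced patent OF-804663:
  Base: filing + 17 years → 27 June 2018.
  Examination Delay Credit: +248 days → 2 March 2019.
Terminal disclaimer: OF-185578 expires on the earlier of 23 October 2019 and 2 March 2019.

2019-03-02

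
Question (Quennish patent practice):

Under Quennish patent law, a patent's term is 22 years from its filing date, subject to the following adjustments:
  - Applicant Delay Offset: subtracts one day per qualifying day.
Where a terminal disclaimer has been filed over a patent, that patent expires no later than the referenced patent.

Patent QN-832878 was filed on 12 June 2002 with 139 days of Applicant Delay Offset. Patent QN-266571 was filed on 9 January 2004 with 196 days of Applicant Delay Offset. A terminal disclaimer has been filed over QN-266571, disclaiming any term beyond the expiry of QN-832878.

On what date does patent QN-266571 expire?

Natural term of QN-266571:
  Base: filing + 22 years → 9 January 2026.
  Applicant Delay Offset: −196 days → 27 June 2025.
Expiry of referenced patent QN-832878:
  Base: filing + 22 years → 12 June 2024.
  Applicant Delay Offset: −139 days → 25 January 2024.
Terminal disclaimer: QN-266571 expires on the earlier of 27 June 2025 and 25 January 2024.

January 25, 2024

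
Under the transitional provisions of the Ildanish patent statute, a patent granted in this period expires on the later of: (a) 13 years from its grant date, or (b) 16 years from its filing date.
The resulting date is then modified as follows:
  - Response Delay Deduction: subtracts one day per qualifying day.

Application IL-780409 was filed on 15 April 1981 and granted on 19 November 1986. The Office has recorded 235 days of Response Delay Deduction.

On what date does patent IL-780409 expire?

(a) grant + 13 years → 19 November 1999.
(b) filing + 16 years → 15 April 1997.
Later of the two: 19 November 1999.
Response Delay Deduction: −235 days → 29 March 1999.

1999-03-29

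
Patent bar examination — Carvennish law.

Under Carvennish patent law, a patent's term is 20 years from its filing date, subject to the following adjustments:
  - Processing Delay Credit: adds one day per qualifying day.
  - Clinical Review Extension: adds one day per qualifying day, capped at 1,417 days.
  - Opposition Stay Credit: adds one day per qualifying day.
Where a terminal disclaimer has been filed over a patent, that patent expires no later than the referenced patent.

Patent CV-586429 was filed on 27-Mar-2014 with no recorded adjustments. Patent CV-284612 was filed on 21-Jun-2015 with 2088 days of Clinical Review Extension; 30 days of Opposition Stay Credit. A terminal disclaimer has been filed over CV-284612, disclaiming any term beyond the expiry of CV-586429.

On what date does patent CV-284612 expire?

2034-03-27

Natural term of CV-284612:
  Base: filing + 20 years → 21 June 2035.
  Clinical Review Extension: 2088 days claimed exceeds the 1417-day cap, so +1417 days → 8 May 2039.
  Opposition Stay Credit: +30 days → 7 June 2039.
Expiry of referenced patent CV-586429:
  Base: filing + 20 years → 27 March 2034.
Terminal disclaimer: CV-284612 expires on the earlier of 7 June 2039 and 27 March 2034.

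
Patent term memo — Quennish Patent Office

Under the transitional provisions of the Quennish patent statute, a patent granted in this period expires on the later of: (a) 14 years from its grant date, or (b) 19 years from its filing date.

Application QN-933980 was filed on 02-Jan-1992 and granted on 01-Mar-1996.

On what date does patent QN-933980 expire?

(a) grant + 14 years → 1 March 2010.
(b) filing + 19 years → 2 January 2011.
Later of the two: 2 January 2011.

January 2, 2011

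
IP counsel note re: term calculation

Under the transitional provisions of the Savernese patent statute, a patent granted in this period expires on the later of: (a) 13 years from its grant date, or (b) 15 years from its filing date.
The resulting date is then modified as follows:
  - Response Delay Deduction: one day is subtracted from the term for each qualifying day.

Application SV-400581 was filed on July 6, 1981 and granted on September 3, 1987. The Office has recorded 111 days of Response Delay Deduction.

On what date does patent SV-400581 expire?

2000-05-15

(a) grant + 13 years → 3 September 2000.
(b) filing + 15 years → 6 July 1996.
Later of the two: 3 September 2000.
Response Delay Deduction: −111 days → 15 May 2000.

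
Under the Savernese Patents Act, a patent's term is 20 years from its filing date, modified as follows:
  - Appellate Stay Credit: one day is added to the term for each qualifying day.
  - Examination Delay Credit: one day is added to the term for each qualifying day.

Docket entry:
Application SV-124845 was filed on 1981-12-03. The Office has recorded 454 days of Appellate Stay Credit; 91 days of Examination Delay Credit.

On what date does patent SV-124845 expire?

Base term: filing date + 20 years → 3 December 2001.
Appellate Stay Credit: +454 days → 2 March 2003.
Examination Delay Credit: +91 days → 1 June 2003.

June 1, 2003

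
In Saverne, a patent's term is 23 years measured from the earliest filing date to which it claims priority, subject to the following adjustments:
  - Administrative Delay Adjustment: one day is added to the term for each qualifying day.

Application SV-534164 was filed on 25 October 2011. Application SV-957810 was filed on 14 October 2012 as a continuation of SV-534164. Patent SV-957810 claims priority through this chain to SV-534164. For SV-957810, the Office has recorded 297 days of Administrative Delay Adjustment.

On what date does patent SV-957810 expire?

August 18, 2035

Earliest priority filing: 25 October 2011.
Base term: 25 October 2011 + 23 years → 25 October 2034.
Administrative Delay Adjustment: +297 days → 18 August 2035.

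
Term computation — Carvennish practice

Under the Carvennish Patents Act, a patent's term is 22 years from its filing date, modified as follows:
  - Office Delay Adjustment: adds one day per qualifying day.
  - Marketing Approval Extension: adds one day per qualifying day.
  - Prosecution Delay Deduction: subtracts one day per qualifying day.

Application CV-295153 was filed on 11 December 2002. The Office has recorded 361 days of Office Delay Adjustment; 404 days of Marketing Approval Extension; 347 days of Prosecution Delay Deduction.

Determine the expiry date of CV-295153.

Base term: filing date + 22 years → 11 December 2024.
Office Delay Adjustment: +361 days → 7 December 2025.
Marketing Approval Extension: +404 days → 15 January 2027.
Prosecution Delay Deduction: −347 days → 2 February 2026.

2026-02-02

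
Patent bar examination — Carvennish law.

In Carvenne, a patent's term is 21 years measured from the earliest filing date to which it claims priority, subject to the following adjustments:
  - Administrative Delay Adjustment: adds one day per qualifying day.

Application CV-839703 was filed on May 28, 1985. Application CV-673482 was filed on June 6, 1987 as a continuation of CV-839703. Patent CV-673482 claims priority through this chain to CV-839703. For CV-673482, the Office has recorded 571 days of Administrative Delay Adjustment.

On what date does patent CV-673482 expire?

December 20, 2007

Earliest priority filing: 28 May 1985.
Base term: 28 May 1985 + 21 years → 28 May 2006.
Administrative Delay Adjustment: +571 days → 20 December 2007.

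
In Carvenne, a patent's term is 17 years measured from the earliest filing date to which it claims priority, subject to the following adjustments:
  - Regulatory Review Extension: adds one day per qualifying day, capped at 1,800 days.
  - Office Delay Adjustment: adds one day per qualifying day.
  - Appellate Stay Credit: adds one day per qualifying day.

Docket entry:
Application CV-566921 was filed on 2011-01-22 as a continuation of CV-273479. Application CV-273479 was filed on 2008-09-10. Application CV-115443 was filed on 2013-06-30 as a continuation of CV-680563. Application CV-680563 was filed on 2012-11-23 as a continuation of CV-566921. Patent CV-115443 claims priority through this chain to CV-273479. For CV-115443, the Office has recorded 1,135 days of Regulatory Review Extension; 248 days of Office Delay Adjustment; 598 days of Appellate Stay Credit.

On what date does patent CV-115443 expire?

February 12, 2031

Earliest priority filing: 10 September 2008.
Base term: 10 September 2008 + 17 years → 10 September 2025.
Regulatory Review Extension: 1135 days (within the 1800-day cap) → +1135 days → 19 October 2028.
Office Delay Adjustment: +248 days → 24 June 2029.
Appellate Stay Credit: +598 days → 12 February 2031.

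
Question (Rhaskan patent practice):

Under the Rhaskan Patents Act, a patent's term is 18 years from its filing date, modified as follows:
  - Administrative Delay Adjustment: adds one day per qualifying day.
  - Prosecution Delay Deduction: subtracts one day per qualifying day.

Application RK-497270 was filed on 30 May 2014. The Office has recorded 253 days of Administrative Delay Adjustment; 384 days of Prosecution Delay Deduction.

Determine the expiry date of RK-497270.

2032-01-20

Base term: filing date + 18 years → 30 May 2032.
Administrative Delay Adjustment: +253 days → 7 February 2033.
Prosecution Delay Deduction: −384 days → 20 January 2032.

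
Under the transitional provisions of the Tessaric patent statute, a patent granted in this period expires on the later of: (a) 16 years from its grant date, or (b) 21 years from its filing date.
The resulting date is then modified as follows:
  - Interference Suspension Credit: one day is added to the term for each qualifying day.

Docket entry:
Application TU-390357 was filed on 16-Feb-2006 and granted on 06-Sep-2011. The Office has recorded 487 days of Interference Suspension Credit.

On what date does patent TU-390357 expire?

2029-01-05

(a) grant + 16 years → 6 September 2027.
(b) filing + 21 years → 16 February 2027.
Later of the two: 6 September 2027.
Interference Suspension Credit: +487 days → 5 January 2029.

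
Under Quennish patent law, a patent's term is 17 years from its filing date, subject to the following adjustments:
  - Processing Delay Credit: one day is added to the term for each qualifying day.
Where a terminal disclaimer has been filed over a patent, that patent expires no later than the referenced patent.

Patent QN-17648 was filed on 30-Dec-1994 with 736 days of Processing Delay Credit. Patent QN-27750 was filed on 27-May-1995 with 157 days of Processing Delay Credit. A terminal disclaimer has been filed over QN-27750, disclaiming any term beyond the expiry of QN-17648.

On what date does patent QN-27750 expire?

Natural term of QN-27750:
  Base: filing + 17 years → 27 May 2012.
  Processing Delay Credit: +157 days → 31 October 2012.
Expiry of referenced patent QN-17648:
  Base: filing + 17 years → 30 December 2011.
  Processing Delay Credit: +736 days → 4 January 2014.
Terminal disclaimer: QN-27750 expires on the earlier of 31 October 2012 and 4 January 2014.

2012-10-31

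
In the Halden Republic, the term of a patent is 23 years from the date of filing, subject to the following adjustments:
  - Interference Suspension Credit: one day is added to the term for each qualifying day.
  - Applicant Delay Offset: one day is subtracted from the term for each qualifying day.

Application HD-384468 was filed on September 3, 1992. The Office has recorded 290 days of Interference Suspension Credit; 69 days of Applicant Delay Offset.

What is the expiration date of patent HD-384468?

2016-04-11

Base term: filing date + 23 years → 3 September 2015.
Interference Suspension Credit: +290 days → 19 June 2016.
Applicant Delay Offset: −69 days → 11 April 2016.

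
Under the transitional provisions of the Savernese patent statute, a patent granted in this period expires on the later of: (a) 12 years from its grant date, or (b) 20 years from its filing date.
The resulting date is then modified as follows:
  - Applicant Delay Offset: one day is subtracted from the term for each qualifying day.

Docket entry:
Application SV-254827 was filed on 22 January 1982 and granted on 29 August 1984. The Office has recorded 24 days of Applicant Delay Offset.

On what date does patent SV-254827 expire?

(a) grant + 12 years → 29 August 1996.
(b) filing + 20 years → 22 January 2002.
Later of the two: 22 January 2002.
Applicant Delay Offset: −24 days → 29 December 2001.

2001-12-29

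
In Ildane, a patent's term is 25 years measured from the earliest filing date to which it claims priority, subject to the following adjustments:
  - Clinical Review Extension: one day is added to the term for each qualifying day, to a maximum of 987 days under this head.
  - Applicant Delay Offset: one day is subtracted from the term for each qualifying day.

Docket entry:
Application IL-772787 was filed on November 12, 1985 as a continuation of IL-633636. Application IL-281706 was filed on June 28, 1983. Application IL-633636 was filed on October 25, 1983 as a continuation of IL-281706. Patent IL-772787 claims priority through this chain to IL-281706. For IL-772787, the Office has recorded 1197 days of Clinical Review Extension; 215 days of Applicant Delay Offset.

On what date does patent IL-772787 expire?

August 9, 2010

Earliest priority filing: 28 June 1983.
Base term: 28 June 1983 + 25 years → 28 June 2008.
Clinical Review Extension: 1197 days claimed exceeds the 987-day cap, so +987 days → 12 March 2011.
Applicant Delay Offset: −215 days → 9 August 2010.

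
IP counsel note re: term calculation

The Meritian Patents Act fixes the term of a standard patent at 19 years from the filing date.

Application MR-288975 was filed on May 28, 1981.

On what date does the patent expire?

May 28, 2000

Filing date + 19 years → 28 May 2000.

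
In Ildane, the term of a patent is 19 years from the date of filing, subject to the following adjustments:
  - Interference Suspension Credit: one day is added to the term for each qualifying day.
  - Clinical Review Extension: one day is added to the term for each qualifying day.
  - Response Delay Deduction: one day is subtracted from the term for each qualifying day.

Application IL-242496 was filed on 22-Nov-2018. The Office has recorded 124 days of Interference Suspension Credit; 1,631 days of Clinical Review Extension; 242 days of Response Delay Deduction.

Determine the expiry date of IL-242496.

Base term: filing date + 19 years → 22 November 2037.
Interference Suspension Credit: +124 days → 26 March 2038.
Clinical Review Extension: +1631 days → 12 September 2042.
Response Delay Deduction: −242 days → 13 January 2042.

January 13, 2042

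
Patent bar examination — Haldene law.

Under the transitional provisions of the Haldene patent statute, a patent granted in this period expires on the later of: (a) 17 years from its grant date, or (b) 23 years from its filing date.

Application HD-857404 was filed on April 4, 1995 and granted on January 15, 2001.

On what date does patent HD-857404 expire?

(a) grant + 17 years → 15 January 2018.
(b) filing + 23 years → 4 April 2018.
Later of the two: 4 April 2018.

2018-04-04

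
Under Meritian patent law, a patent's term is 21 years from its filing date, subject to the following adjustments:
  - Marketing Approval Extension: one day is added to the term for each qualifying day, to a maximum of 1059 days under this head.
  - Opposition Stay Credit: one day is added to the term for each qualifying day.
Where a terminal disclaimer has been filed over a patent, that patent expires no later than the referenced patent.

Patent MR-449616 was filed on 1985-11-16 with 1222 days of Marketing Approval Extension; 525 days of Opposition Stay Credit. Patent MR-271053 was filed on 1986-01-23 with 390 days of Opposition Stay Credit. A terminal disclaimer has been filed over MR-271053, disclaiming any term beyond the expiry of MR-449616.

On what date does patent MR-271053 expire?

Natural term of MR-271053:
  Base: filing + 21 years → 23 January 2007.
  Opposition Stay Credit: +390 days → 17 February 2008.
Expiry of referenced patent MR-449616:
  Base: filing + 21 years → 16 November 2006.
  Marketing Approval Extension: 1222 days claimed exceeds the 1059-day cap, so +1059 days → 10 October 2009.
  Opposition Stay Credit: +525 days → 19 March 2011.
Terminal disclaimer: MR-271053 expires on the earlier of 17 February 2008 and 19 March 2011.

2008-02-17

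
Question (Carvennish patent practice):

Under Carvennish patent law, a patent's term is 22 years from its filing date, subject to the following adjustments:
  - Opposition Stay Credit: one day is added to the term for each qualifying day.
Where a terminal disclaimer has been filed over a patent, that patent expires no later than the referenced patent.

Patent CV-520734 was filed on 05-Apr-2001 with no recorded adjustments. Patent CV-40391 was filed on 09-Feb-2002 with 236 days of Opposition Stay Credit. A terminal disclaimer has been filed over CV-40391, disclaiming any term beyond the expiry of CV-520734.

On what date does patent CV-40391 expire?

Natural term of CV-40391:
  Base: filing + 22 years → 9 February 2024.
  Opposition Stay Credit: +236 days → 2 October 2024.
Expiry of referenced patent CV-520734:
  Base: filing + 22 years → 5 April 2023.
Terminal disclaimer: CV-40391 expires on the earlier of 2 October 2024 and 5 April 2023.

2023-04-05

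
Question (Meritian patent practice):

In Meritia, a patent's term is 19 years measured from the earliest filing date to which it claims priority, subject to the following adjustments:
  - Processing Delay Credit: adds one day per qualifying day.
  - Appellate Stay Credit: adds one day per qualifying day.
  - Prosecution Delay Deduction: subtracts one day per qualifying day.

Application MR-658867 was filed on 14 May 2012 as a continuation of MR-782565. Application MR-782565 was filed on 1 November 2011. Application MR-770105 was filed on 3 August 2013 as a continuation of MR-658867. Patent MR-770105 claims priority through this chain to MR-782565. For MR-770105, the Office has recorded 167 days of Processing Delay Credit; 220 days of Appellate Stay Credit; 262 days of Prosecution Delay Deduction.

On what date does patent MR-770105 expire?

Earliest priority filing: 1 November 2011.
Base term: 1 November 2011 + 19 years → 1 November 2030.
Processing Delay Credit: +167 days → 17 April 2031.
Appellate Stay Credit: +220 days → 23 November 2031.
Prosecution Delay Deduction: −262 days → 6 March 2031.

March 6, 2031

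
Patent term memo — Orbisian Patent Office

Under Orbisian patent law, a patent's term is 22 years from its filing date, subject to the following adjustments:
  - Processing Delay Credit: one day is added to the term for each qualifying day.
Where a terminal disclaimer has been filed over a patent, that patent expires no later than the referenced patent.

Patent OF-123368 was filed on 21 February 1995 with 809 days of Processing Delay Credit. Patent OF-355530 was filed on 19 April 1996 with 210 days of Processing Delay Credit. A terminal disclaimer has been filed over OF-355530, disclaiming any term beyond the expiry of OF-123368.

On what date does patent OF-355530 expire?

Natural term of OF-355530:
  Base: filing + 22 years → 19 April 2018.
  Processing Delay Credit: +210 days → 15 November 2018.
Expiry of referenced patent OF-123368:
  Base: filing + 22 years → 21 February 2017.
  Processing Delay Credit: +809 days → 11 May 2019.
Terminal disclaimer: OF-355530 expires on the earlier of 15 November 2018 and 11 May 2019.

2018-11-15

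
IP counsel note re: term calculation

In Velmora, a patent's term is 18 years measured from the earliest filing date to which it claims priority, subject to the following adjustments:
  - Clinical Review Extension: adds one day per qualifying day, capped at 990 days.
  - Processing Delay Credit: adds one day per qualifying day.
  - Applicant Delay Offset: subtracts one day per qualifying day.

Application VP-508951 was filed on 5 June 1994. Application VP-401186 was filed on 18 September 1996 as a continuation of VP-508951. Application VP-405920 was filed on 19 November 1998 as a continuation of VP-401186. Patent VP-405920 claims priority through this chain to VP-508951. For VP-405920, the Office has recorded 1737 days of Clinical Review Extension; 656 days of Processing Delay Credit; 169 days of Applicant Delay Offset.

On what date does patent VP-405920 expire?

Earliest priority filing: 5 June 1994.
Base term: 5 June 1994 + 18 years → 5 June 2012.
Clinical Review Extension: 1737 days claimed exceeds the 990-day cap, so +990 days → 20 February 2015.
Processing Delay Credit: +656 days → 7 December 2016.
Applicant Delay Offset: −169 days → 21 June 2016.

June 21, 2016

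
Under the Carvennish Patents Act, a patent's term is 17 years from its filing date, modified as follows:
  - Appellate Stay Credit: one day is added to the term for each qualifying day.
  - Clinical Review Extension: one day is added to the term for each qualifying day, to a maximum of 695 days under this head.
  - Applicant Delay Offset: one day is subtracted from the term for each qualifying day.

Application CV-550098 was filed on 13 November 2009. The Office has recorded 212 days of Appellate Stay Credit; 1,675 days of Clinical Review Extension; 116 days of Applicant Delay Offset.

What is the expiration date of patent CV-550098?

Base term: filing date + 17 years → 13 November 2026.
Appellate Stay Credit: +212 days → 13 June 2027.
Clinical Review Extension: 1675 days claimed exceeds the 695-day cap, so +695 days → 8 May 2029.
Applicant Delay Offset: −116 days → 12 January 2029.

2029-01-12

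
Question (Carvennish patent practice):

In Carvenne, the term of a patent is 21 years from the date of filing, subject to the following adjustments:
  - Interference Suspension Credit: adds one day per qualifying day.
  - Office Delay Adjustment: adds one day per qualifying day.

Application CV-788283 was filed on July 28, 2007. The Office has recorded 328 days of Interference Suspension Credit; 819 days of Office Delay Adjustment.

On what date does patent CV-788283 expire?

September 18, 2031

Base term: filing date + 21 years → 28 July 2028.
Interference Suspension Credit: +328 days → 21 June 2029.
Office Delay Adjustment: +819 days → 18 September 2031.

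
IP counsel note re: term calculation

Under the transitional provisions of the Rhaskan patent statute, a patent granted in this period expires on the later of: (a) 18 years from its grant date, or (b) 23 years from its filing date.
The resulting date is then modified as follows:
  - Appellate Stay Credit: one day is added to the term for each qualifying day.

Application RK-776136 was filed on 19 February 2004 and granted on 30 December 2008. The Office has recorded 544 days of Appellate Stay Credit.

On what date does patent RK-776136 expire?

(a) grant + 18 years → 30 December 2026.
(b) filing + 23 years → 19 February 2027.
Later of the two: 19 February 2027.
Appellate Stay Credit: +544 days → 16 August 2028.

2028-08-16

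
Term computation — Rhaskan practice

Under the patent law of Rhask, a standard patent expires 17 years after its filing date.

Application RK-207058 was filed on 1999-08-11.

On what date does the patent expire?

Filing date + 17 years → 11 August 2016.

2016-08-11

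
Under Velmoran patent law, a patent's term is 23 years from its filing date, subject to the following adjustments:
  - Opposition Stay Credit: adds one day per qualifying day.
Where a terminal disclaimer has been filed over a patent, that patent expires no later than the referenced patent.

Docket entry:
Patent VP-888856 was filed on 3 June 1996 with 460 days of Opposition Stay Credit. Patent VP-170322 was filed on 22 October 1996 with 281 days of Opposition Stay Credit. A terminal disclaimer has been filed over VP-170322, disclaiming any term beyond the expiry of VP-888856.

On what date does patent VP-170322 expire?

Natural term of VP-170322:
  Base: filing + 23 years → 22 October 2019.
  Opposition Stay Credit: +281 days → 29 July 2020.
Expiry of referenced patent VP-888856:
  Base: filing + 23 years → 3 June 2019.
  Opposition Stay Credit: +460 days → 5 September 2020.
Terminal disclaimer: VP-170322 expires on the earlier of 29 July 2020 and 5 September 2020.

2020-07-29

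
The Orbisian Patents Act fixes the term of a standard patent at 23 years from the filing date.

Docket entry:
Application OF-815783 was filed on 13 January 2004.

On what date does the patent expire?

January 13, 2027

Filing date + 23 years → 13 January 2027.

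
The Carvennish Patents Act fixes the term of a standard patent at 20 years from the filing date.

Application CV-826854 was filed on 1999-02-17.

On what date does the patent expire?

Filing date + 20 years → 17 February 2019.

February 17, 2019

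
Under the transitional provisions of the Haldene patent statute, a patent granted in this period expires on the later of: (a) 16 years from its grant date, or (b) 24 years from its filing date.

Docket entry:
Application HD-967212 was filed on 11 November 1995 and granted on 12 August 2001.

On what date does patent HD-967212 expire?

2019-11-11

(a) grant + 16 years → 12 August 2017.
(b) filing + 24 years → 11 November 2019.
Later of the two: 11 November 2019.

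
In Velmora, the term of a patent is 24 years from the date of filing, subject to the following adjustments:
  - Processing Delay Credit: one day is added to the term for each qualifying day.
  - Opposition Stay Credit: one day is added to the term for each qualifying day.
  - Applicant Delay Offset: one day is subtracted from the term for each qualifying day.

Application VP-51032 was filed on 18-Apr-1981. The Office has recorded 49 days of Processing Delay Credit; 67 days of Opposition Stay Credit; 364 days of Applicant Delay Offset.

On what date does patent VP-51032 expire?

Base term: filing date + 24 years → 18 April 2005.
Processing Delay Credit: +49 days → 6 June 2005.
Opposition Stay Credit: +67 days → 12 August 2005.
Applicant Delay Offset: −364 days → 13 August 2004.

August 13, 2004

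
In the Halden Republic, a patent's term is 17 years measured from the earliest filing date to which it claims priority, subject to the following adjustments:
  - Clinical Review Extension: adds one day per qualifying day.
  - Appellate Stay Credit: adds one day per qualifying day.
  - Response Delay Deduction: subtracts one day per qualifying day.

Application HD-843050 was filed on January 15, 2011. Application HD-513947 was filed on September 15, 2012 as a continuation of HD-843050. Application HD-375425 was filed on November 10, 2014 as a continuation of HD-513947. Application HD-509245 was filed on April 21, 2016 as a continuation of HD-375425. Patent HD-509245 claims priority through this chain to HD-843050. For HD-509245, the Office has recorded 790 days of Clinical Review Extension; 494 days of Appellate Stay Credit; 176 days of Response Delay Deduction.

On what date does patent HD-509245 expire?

2031-01-27

Earliest priority filing: 15 January 2011.
Base term: 15 January 2011 + 17 years → 15 January 2028.
Clinical Review Extension: +790 days → 15 March 2030.
Appellate Stay Credit: +494 days → 22 July 2031.
Response Delay Deduction: −176 days → 27 January 2031.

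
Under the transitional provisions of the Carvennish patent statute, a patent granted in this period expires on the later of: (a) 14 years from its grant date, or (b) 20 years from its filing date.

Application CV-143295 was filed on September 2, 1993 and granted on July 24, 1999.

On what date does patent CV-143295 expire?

(a) grant + 14 years → 24 July 2013.
(b) filing + 20 years → 2 September 2013.
Later of the two: 2 September 2013.

2013-09-02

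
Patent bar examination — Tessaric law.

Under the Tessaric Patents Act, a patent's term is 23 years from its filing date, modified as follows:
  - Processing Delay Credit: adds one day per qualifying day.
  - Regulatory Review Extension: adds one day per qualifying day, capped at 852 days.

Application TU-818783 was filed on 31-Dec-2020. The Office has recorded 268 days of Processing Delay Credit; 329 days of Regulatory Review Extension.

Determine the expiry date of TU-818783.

Base term: filing date + 23 years → 31 December 2043.
Processing Delay Credit: +268 days → 24 September 2044.
Regulatory Review Extension: 329 days (within the 852-day cap) → +329 days → 19 August 2045.

August 19, 2045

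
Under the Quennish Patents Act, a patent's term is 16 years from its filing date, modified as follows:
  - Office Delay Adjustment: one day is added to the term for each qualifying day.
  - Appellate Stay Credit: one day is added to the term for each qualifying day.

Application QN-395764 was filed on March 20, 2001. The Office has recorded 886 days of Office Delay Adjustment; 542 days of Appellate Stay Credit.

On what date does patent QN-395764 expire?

Base term: filing date + 16 years → 20 March 2017.
Office Delay Adjustment: +886 days → 23 August 2019.
Appellate Stay Credit: +542 days → 15 February 2021.

2021-02-15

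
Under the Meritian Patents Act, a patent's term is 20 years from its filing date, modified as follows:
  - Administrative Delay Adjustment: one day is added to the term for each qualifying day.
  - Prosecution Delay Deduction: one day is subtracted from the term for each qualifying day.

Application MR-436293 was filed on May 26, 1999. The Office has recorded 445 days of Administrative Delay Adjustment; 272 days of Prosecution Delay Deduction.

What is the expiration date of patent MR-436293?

November 15, 2019

Base term: filing date + 20 years → 26 May 2019.
Administrative Delay Adjustment: +445 days → 13 August 2020.
Prosecution Delay Deduction: −272 days → 15 November 2019.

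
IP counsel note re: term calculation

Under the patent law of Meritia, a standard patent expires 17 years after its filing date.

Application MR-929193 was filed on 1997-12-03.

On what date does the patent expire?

2014-12-03

Filing date + 17 years → 3 December 2014.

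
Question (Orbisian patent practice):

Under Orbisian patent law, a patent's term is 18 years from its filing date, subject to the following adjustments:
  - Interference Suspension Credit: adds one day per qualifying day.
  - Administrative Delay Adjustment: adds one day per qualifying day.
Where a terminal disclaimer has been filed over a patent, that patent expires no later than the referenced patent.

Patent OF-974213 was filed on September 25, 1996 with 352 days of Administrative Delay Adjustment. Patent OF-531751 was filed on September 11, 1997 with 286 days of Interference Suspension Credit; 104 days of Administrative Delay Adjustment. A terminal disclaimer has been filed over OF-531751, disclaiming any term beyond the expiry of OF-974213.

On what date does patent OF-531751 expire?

Natural term of OF-531751:
  Base: filing + 18 years → 11 September 2015.
  Interference Suspension Credit: +286 days → 23 June 2016.
  Administrative Delay Adjustment: +104 days → 5 October 2016.
Expiry of referenced patent OF-974213:
  Base: filing + 18 years → 25 September 2014.
  Administrative Delay Adjustment: +352 days → 12 September 2015.
Terminal disclaimer: OF-531751 expires on the earlier of 5 October 2016 and 12 September 2015.

2015-09-12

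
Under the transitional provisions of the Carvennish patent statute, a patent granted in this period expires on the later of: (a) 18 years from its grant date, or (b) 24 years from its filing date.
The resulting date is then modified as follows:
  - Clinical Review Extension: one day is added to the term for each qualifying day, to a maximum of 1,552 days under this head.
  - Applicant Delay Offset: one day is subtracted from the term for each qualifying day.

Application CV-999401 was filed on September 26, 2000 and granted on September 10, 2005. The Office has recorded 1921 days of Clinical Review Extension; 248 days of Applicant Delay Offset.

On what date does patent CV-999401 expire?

(a) grant + 18 years → 10 September 2023.
(b) filing + 24 years → 26 September 2024.
Later of the two: 26 September 2024.
Clinical Review Extension: 1921 days claimed exceeds the 1552-day cap, so +1552 days → 26 December 2028.
Applicant Delay Offset: −248 days → 22 April 2028.

2028-04-22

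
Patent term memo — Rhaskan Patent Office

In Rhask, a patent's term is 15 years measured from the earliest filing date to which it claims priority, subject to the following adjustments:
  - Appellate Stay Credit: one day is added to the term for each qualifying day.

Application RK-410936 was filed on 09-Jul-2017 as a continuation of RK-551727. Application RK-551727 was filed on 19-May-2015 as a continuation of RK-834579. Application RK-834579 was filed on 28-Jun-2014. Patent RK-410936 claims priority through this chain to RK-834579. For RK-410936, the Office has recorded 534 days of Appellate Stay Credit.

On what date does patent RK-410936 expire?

Earliest priority filing: 28 June 2014.
Base term: 28 June 2014 + 15 years → 28 June 2029.
Appellate Stay Credit: +534 days → 14 December 2030.

December 14, 2030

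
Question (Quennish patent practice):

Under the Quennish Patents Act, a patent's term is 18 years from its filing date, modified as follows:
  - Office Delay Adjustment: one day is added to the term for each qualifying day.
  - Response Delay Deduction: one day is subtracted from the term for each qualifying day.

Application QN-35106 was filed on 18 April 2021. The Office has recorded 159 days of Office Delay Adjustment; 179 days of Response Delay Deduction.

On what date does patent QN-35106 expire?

Base term: filing date + 18 years → 18 April 2039.
Office Delay Adjustment: +159 days → 24 September 2039.
Response Delay Deduction: −179 days → 29 March 2039.

2039-03-29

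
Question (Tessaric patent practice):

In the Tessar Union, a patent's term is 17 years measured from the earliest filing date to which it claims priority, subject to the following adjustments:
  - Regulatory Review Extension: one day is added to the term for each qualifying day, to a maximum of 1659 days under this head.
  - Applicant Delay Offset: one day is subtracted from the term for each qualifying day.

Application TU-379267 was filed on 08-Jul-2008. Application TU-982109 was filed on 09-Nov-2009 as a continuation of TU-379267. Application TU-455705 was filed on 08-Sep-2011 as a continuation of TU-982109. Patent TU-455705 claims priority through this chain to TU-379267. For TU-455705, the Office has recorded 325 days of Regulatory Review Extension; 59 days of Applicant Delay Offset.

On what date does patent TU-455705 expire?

2026-03-31

Earliest priority filing: 8 July 2008.
Base term: 8 July 2008 + 17 years → 8 July 2025.
Regulatory Review Extension: 325 days (within the 1659-day cap) → +325 days → 29 May 2026.
Applicant Delay Offset: −59 days → 31 March 2026.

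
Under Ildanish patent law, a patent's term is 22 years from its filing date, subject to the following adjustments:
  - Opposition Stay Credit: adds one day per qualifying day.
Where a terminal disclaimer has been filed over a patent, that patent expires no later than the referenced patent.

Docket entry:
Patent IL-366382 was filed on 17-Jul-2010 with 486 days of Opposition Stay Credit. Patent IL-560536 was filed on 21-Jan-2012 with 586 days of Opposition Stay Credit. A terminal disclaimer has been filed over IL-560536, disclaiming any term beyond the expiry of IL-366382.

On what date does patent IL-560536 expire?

Natural term of IL-560536:
  Base: filing + 22 years → 21 January 2034.
  Opposition Stay Credit: +586 days → 30 August 2035.
Expiry of referenced patent IL-366382:
  Base: filing + 22 years → 17 July 2032.
  Opposition Stay Credit: +486 days → 15 November 2033.
Terminal disclaimer: IL-560536 expires on the earlier of 30 August 2035 and 15 November 2033.

November 15, 2033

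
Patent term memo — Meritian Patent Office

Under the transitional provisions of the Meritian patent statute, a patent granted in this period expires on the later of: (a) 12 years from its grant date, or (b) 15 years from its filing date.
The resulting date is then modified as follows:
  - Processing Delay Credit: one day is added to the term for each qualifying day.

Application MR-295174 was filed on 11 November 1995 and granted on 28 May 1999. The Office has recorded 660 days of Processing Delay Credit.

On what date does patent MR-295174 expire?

(a) grant + 12 years → 28 May 2011.
(b) filing + 15 years → 11 November 2010.
Later of the two: 28 May 2011.
Processing Delay Credit: +660 days → 18 March 2013.

2013-03-18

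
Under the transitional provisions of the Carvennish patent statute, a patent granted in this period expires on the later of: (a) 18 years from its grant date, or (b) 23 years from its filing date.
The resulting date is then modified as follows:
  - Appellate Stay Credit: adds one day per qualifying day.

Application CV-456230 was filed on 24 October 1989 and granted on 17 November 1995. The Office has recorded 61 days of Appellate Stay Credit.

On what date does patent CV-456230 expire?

2014-01-17

(a) grant + 18 years → 17 November 2013.
(b) filing + 23 years → 24 October 2012.
Later of the two: 17 November 2013.
Appellate Stay Credit: +61 days → 17 January 2014.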